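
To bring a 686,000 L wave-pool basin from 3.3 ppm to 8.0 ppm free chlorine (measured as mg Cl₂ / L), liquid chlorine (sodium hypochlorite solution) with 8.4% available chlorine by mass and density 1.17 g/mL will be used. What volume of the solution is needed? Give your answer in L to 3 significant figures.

32.8 L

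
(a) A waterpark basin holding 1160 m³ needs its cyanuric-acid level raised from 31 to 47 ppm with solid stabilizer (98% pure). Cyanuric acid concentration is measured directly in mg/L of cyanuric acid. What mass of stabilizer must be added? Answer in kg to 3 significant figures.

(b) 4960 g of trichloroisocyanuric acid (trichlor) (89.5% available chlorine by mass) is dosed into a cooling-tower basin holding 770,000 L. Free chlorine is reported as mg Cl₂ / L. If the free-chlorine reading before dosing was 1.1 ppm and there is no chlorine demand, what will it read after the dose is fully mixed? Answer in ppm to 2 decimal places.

(a) 18.9 kg; (b) 6.87 ppm

(a) Volume: 1160 m³ = 1,160,000 L.
(a) CYA to add: (47 − 31) = 16 mg/L × 1,160,000 L = 18,560 g cyanuric acid.
(a) At 98% purity: 18,560 / 0.98 = 18,940 g product.

(b) Available chlorine delivered: 4960 g × 0.895 = 4439 g as Cl₂.
(b) Concentration rise: 4439 g / 770,000 L = 5.765 mg/L = 5.77 ppm.
(b) Final FC: 1.1 + 5.77 = 6.87 ppm.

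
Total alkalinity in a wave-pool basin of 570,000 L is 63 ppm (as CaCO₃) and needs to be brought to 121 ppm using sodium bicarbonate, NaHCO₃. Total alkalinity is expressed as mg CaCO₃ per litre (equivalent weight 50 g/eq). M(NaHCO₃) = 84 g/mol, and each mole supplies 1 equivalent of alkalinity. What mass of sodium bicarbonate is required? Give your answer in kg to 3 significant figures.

55.5 kg

Alkalinity to add: (121 − 63) = 58 mg/L as CaCO₃ × 570,000 L = 33,060 g as CaCO₃.
Equivalents: 33,060 g ÷ 50 g/eq = 661.2 eq.
NaHCO₃ supplies 1 eq per mole → 661.2 mol.
Mass: 661.2 mol × 84 g/mol = 55,540 g.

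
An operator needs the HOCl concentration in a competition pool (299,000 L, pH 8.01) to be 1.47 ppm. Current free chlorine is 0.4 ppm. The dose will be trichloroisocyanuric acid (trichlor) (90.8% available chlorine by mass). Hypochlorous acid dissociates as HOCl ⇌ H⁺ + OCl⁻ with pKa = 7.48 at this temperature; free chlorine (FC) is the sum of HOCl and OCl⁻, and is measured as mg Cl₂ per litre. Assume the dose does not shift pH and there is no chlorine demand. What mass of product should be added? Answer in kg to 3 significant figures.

[OCl⁻]/[HOCl] = 10^(pH − pKa) = 10^(8.01 − 7.48) = 3.388; fraction as HOCl = 1/(1 + 3.388) = 0.2279.
Free chlorine required for 1.47 ppm HOCl: 1.47 / 0.2279 = 6.451 ppm.
FC to add: 6.451 − 0.4 = 6.051 mg/L as Cl₂.
Cl₂ equivalent: 6.051 mg/L × 299,000 L = 1809 g.
Product at 90.8% available Cl: 1809 / 0.908 = 1993 g.

1.99 kg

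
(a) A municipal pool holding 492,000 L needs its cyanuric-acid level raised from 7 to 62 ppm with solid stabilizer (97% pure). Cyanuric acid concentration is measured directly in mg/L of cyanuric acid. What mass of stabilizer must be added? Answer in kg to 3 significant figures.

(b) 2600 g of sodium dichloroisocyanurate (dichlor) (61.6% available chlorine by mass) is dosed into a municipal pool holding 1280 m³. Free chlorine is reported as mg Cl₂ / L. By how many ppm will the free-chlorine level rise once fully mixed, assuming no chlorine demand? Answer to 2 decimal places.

(a) CYA to add: (62 − 7) = 55 mg/L × 492,000 L = 27,060 g cyanuric acid.
(a) At 97% purity: 27,060 / 0.97 = 27,900 g product.

(b) Volume: 1280 m³ = 1,280,000 L.
(b) Available chlorine delivered: 2600 g × 0.616 = 1602 g as Cl₂.
(b) Concentration rise: 1602 g / 1,280,000 L = 1.251 mg/L = 1.25 ppm.

(a) 27.9 kg; (b) 1.25 ppm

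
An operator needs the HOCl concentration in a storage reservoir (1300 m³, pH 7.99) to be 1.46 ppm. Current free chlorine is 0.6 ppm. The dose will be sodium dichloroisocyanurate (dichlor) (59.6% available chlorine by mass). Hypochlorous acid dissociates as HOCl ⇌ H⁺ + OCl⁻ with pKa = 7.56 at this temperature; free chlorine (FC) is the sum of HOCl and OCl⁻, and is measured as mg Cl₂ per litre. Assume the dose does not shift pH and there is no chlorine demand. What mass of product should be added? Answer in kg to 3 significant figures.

Volume: 1300 m³ = 1,300,000 L.
[OCl⁻]/[HOCl] = 10^(pH − pKa) = 10^(7.99 − 7.56) = 2.692; fraction as HOCl = 1/(1 + 2.692) = 0.2709.
Free chlorine required for 1.46 ppm HOCl: 1.46 / 0.2709 = 5.39 ppm.
FC to add: 5.39 − 0.6 = 4.79 mg/L as Cl₂.
Cl₂ equivalent: 4.79 mg/L × 1,300,000 L = 6227 g.
Product at 59.6% available Cl: 6227 / 0.596 = 10,450 g.

10.4 kg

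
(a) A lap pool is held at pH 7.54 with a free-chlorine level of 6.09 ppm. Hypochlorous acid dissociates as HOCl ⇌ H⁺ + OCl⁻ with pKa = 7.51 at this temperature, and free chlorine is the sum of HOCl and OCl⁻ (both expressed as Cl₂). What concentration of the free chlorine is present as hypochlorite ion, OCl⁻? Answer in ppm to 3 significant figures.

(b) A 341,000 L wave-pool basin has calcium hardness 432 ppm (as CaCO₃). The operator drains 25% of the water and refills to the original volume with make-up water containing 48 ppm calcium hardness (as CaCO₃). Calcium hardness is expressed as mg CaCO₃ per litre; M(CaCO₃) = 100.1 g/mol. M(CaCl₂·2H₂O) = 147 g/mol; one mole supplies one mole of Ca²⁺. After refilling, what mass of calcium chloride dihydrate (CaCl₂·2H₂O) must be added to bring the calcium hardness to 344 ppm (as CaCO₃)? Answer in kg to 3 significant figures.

(a) [OCl⁻]/[HOCl] = 10^(pH − pKa) = 10^(7.54 − 7.51) = 10^0.03 = 1.072.
(a) Fraction as HOCl = 1 / (1 + 1.072) = 0.4827.
(a) OCl⁻ = (1 − 0.4827) × 6.09 ppm = 3.15 ppm.

(b) After draining 25% and refilling: 432 × 0.75 + 48 × 0.25 = 336 ppm.
(b) Deficit to target: 344 − 336 = 8 mg/L.
(b) As CaCO₃: 8 mg/L × 341,000 L = 2728 g; ÷ 100.1 = 27.25 mol Ca²⁺.
(b) Mass: 27.25 × 147 = 4006 g.

(a) 3.15 ppm; (b) 4.01 kg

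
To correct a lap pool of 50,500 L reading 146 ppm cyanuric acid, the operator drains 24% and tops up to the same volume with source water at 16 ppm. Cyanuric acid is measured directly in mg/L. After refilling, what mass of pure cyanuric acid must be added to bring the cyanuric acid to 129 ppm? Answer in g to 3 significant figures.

After draining 24% and refilling: 146 × 0.76 + 16 × 0.24 = 114.8 ppm.
Deficit to target: 129 − 114.8 = 14.2 mg/L.
Mass: 14.2 mg/L × 50,500 L = 717.1 g cyanuric acid.

717 g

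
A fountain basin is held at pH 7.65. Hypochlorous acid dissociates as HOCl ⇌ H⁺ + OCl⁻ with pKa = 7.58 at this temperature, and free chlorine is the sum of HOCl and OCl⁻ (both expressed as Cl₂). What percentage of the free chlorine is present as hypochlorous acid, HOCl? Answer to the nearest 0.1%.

[OCl⁻]/[HOCl] = 10^(pH − pKa) = 10^(7.65 − 7.58) = 10^0.07 = 1.175.
Fraction as HOCl = 1 / (1 + 1.175) = 0.4598.

46.0%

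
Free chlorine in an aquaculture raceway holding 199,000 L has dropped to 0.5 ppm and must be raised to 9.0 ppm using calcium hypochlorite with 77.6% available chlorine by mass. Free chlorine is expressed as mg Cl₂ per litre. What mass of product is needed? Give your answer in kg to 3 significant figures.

Chlorine deficit: 9.0 − 0.5 = 8.5 ppm = 8.5 mg/L as Cl₂.
Cl₂ equivalent needed: 8.5 mg/L × 199,000 L = 1,692,000 mg = 1692 g.
Product at 77.6% available chlorine: 1692 / 0.776 = 2180 g.

2.18 kg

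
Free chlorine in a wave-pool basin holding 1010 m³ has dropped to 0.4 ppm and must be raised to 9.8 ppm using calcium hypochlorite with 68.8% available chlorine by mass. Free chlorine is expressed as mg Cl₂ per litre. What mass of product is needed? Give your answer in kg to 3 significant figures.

Volume: 1010 m³ = 1,010,000 L.
Chlorine deficit: 9.8 − 0.4 = 9.4 ppm = 9.4 mg/L as Cl₂.
Cl₂ equivalent needed: 9.4 mg/L × 1,010,000 L = 9,494,000 mg = 9494 g.
Product at 68.8% available chlorine: 9494 / 0.688 = 13,800 g.

13.8 kg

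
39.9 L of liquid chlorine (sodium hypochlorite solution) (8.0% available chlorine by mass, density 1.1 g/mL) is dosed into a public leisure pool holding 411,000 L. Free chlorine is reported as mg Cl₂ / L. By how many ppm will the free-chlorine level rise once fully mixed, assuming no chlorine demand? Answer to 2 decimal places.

Mass of solution: 39.9 L × 1000 mL/L × 1.1 g/mL = 43,890 g.
Available chlorine delivered: 43,890 g × 0.08 = 3511 g as Cl₂.
Concentration rise: 3511 g / 411,000 L = 8.543 mg/L = 8.54 ppm.

8.54 ppm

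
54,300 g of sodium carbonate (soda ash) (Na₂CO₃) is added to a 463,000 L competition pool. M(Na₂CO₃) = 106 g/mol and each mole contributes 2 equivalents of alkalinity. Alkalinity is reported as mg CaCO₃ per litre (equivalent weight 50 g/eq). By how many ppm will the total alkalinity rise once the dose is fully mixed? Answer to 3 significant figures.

111 ppm

Moles of Na₂CO₃: 54,300 g ÷ 106 g/mol = 512.3 mol → 1025 eq of alkalinity.
As CaCO₃: 1025 eq × 50 g/eq = 51,230 g.
Rise: 51,230 g / 463,000 L × 1000 = 110.6 mg/L.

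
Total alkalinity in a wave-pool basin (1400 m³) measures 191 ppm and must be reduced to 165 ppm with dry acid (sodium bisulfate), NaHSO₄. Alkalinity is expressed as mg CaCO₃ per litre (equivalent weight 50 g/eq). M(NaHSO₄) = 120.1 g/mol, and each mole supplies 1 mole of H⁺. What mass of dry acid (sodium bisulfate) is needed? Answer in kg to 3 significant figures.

87.4 kg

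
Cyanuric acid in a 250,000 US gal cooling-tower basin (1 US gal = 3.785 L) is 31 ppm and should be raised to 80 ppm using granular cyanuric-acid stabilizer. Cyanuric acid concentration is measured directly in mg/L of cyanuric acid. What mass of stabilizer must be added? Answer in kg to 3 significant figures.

Volume: 250,000 US gal × 3.785 L/gal = 946,250 L.
CYA to add: (80 − 31) = 49 mg/L × 946,250 L = 46,370 g cyanuric acid.

46.4 kg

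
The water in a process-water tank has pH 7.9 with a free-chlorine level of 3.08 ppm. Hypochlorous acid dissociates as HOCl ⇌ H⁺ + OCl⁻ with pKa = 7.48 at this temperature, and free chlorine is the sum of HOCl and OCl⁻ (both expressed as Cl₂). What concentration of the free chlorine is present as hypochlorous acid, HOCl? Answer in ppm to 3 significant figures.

[OCl⁻]/[HOCl] = 10^(pH − pKa) = 10^(7.9 − 7.48) = 10^0.42 = 2.63.
Fraction as HOCl = 1 / (1 + 2.63) = 0.2755.
HOCl = 0.2755 × 3.08 ppm = 0.8484 ppm.

0.848 ppm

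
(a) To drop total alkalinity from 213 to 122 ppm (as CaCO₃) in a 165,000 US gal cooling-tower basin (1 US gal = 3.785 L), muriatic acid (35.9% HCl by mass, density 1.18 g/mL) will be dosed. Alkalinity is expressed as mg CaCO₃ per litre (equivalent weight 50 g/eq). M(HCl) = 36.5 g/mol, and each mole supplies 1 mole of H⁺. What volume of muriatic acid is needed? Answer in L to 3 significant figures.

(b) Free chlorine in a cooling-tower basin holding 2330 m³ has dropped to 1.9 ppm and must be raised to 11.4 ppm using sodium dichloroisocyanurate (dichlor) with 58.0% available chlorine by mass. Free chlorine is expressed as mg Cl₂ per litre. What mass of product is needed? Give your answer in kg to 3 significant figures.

(a) Volume: 165,000 US gal × 3.785 L/gal = 624,525 L.
(a) Alkalinity to neutralize: (213 − 122) = 91 mg/L as CaCO₃ × 624,525 L = 56,830 g as CaCO₃.
(a) Equivalents of H⁺ required: 56,830 ÷ 50 g/eq = 1137 eq = 1137 mol HCl.
(a) Mass of HCl: 1137 × 36.5 = 41,490 g.
(a) Mass of 35.9% solution: 41,490 / 0.359 = 115,600 g.
(a) Volume: 115,600 g ÷ 1.18 g/mL = 97,930 mL.

(b) Volume: 2330 m³ = 2,330,000 L.
(b) Chlorine deficit: 11.4 − 1.9 = 9.5 ppm = 9.5 mg/L as Cl₂.
(b) Cl₂ equivalent needed: 9.5 mg/L × 2,330,000 L = 22,140,000 mg = 22,140 g.
(b) Product at 58.0% available chlorine: 22,140 / 0.58 = 38,160 g.

(a) 97.9 L; (b) 38.2 kg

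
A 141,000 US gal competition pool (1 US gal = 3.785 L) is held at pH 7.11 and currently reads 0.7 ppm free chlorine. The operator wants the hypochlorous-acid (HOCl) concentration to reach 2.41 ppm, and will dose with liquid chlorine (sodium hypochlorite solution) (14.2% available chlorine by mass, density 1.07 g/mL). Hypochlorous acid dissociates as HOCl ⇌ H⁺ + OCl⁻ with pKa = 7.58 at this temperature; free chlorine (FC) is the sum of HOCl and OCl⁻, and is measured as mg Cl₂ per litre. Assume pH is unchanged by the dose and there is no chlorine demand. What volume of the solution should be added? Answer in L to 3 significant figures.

Volume: 141,000 US gal × 3.785 L/gal = 533,685 L.
[OCl⁻]/[HOCl] = 10^(pH − pKa) = 10^(7.11 − 7.58) = 0.3388; fraction as HOCl = 1/(1 + 0.3388) = 0.7469.
Free chlorine required for 2.41 ppm HOCl: 2.41 / 0.7469 = 3.227 ppm.
FC to add: 3.227 − 0.7 = 2.527 mg/L as Cl₂.
Cl₂ equivalent: 2.527 mg/L × 533,685 L = 1348 g.
Product at 14.2% available Cl: 1348 / 0.142 = 9496 g.
Volume: 9496 g ÷ 1.07 g/mL = 8875 mL.

8.87 L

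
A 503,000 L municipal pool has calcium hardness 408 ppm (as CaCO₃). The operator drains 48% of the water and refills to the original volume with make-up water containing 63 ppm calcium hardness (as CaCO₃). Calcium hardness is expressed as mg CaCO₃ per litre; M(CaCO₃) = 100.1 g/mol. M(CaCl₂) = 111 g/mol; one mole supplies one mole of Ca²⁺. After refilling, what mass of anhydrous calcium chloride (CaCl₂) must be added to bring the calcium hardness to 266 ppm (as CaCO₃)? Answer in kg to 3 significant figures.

After draining 48% and refilling: 408 × 0.52 + 63 × 0.48 = 242.4 ppm.
Deficit to target: 266 − 242.4 = 23.6 mg/L.
As CaCO₃: 23.6 mg/L × 503,000 L = 11,870 g; ÷ 100.1 = 118.6 mol Ca²⁺.
Mass: 118.6 × 111 = 13,160 g.

13.2 kg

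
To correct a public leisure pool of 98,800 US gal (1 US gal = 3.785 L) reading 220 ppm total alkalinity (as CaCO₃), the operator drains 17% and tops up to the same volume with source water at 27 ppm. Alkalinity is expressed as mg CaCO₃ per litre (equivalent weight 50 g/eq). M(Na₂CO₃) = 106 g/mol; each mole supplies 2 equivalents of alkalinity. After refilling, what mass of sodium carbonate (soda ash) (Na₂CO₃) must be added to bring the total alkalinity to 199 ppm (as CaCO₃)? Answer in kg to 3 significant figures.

Volume: 98,800 US gal × 3.785 L/gal = 373,958 L.
After draining 17% and refilling: 220 × 0.83 + 27 × 0.17 = 187.19 ppm.
Deficit to target: 199 − 187.19 = 11.81 mg/L.
As CaCO₃: 11.81 mg/L × 373,958 L = 4416 g; ÷ 50 g/eq ÷ 2 = 44.16 mol Na₂CO₃.
Mass: 44.16 × 106 = 4681 g.

4.68 kg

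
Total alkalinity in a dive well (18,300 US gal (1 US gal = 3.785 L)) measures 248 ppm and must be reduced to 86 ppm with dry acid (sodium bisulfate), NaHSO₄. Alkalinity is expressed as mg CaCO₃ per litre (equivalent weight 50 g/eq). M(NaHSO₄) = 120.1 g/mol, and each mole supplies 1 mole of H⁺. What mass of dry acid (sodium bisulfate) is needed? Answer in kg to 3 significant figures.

27.0 kg

Volume: 18,300 US gal × 3.785 L/gal = 69,266 L.
Alkalinity to neutralize: (248 − 86) = 162 mg/L as CaCO₃ × 69,266 L = 11,220 g as CaCO₃.
Equivalents of H⁺ required: 11,220 ÷ 50 g/eq = 224.4 eq = 224.4 mol NaHSO₄.
Mass of NaHSO₄: 224.4 × 120.1 = 26,950 g.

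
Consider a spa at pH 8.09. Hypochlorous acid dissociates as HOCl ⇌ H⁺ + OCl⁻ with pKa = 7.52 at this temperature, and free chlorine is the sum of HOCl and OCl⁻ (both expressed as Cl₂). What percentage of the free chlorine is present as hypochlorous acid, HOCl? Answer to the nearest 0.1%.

[OCl⁻]/[HOCl] = 10^(pH − pKa) = 10^(8.09 − 7.52) = 10^0.57 = 3.715.
Fraction as HOCl = 1 / (1 + 3.715) = 0.2121.

21.2%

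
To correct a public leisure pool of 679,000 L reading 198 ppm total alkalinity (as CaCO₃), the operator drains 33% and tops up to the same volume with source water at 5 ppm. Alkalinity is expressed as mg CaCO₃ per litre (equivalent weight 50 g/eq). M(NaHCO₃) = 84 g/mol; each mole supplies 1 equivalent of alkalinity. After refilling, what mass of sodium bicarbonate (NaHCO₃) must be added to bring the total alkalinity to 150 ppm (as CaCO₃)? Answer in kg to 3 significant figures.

After draining 33% and refilling: 198 × 0.67 + 5 × 0.33 = 134.31 ppm.
Deficit to target: 150 − 134.31 = 15.69 mg/L.
As CaCO₃: 15.69 mg/L × 679,000 L = 10,650 g; ÷ 50 g/eq ÷ 1 = 213.1 mol NaHCO₃.
Mass: 213.1 × 84 = 17,900 g.

17.9 kg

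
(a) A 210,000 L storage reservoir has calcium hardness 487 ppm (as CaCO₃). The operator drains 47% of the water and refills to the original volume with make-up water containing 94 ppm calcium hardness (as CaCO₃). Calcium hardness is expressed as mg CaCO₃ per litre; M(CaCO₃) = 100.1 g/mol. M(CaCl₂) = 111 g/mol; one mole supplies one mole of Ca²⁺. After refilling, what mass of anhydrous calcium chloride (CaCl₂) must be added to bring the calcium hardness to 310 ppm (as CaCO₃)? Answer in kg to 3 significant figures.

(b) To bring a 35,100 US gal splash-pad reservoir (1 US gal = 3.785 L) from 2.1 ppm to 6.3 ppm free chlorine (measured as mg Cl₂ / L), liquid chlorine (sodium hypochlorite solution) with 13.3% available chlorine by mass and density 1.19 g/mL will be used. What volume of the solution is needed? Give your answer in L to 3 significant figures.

(a) After draining 47% and refilling: 487 × 0.53 + 94 × 0.47 = 302.29 ppm.
(a) Deficit to target: 310 − 302.29 = 7.71 mg/L.
(a) As CaCO₃: 7.71 mg/L × 210,000 L = 1619 g; ÷ 100.1 = 16.17 mol Ca²⁺.
(a) Mass: 16.17 × 111 = 1795 g.

(b) Volume: 35,100 US gal × 3.785 L/gal = 132,854 L.
(b) Chlorine deficit: 6.3 − 2.1 = 4.2 ppm = 4.2 mg/L as Cl₂.
(b) Cl₂ equivalent needed: 4.2 mg/L × 132,854 L = 558,000 mg = 558 g.
(b) Product at 13.3% available chlorine: 558 / 0.133 = 4195 g.
(b) Volume at density 1.19 g/mL: 4195 g ÷ 1.19 g/mL = 3526 mL.

(a) 1.80 kg; (b) 3.53 L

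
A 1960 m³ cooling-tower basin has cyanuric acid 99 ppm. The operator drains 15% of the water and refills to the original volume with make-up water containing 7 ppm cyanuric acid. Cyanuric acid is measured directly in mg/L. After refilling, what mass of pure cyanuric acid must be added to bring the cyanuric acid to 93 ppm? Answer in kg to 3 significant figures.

Volume: 1960 m³ = 1,960,000 L.
After draining 15% and refilling: 99 × 0.85 + 7 × 0.15 = 85.2 ppm.
Deficit to target: 93 − 85.2 = 7.8 mg/L.
Mass: 7.8 mg/L × 1,960,000 L = 15,290 g cyanuric acid.

15.3 kg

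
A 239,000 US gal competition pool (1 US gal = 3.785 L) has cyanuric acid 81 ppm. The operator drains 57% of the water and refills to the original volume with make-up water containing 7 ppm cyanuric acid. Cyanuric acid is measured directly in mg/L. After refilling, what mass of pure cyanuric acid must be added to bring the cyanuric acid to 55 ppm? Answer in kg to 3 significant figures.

14.6 kg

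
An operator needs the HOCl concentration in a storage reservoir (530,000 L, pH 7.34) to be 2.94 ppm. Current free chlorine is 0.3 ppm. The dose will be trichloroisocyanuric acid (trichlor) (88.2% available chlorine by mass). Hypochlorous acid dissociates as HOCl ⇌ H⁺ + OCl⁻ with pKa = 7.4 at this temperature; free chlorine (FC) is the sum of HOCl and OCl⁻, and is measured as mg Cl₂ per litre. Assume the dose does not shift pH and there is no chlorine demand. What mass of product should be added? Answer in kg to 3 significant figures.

[OCl⁻]/[HOCl] = 10^(pH − pKa) = 10^(7.34 − 7.4) = 0.871; fraction as HOCl = 1/(1 + 0.871) = 0.5345.
Free chlorine required for 2.94 ppm HOCl: 2.94 / 0.5345 = 5.501 ppm.
FC to add: 5.501 − 0.3 = 5.201 mg/L as Cl₂.
Cl₂ equivalent: 5.201 mg/L × 530,000 L = 2756 g.
Product at 88.2% available Cl: 2756 / 0.882 = 3125 g.

3.13 kg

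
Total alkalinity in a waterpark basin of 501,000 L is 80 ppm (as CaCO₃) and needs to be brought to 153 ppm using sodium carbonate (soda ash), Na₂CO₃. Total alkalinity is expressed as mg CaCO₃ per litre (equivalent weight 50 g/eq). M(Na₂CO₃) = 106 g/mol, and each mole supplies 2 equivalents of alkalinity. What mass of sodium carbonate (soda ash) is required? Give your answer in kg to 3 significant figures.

38.8 kg

Alkalinity to add: (153 − 80) = 73 mg/L as CaCO₃ × 501,000 L = 36,570 g as CaCO₃.
Equivalents: 36,570 g ÷ 50 g/eq = 731.5 eq.
Each mole of Na₂CO₃ supplies 2 eq, so 731.5 / 2 = 365.7 mol.
Mass: 365.7 mol × 106 g/mol = 38,770 g.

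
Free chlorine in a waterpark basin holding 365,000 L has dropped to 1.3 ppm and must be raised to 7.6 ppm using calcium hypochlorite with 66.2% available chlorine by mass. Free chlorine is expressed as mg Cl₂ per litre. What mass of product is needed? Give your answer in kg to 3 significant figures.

3.47 kg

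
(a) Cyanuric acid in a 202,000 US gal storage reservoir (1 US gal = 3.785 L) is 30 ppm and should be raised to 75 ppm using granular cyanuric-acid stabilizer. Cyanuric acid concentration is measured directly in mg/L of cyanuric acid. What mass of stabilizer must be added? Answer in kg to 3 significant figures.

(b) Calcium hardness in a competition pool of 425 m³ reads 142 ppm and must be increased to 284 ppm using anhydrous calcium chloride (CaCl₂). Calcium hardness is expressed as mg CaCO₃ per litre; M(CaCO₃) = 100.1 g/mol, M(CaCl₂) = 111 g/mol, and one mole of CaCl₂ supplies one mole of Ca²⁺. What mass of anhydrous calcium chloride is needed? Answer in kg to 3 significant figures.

(a) 34.4 kg; (b) 66.9 kg

(a) Volume: 202,000 US gal × 3.785 L/gal = 764,570 L.
(a) CYA to add: (75 − 30) = 45 mg/L × 764,570 L = 34,410 g cyanuric acid.

(b) Volume: 425 m³ = 425,000 L.
(b) Hardness to add: (284 − 142) = 142 mg/L as CaCO₃ × 425,000 L = 60,350 g as CaCO₃.
(b) Moles of Ca²⁺ (1 mol Ca²⁺ ≡ 1 mol CaCO₃): 60,350 / 100.1 g/mol = 602.9 mol.
(b) Mass of CaCl₂: 602.9 × 111 = 66,920 g.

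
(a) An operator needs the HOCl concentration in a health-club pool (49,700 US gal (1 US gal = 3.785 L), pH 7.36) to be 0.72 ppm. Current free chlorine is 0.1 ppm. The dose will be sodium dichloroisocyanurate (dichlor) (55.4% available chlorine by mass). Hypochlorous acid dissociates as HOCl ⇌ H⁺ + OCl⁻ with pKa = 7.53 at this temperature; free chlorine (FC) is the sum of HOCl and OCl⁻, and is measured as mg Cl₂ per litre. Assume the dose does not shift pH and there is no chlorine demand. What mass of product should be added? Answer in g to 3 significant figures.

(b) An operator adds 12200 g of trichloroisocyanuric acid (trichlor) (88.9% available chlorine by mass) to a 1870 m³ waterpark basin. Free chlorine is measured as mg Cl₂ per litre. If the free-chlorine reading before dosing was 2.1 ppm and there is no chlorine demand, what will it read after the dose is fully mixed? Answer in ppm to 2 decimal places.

(a) 376 g; (b) 7.90 ppm

(a) Volume: 49,700 US gal × 3.785 L/gal = 188,114 L.
(a) [OCl⁻]/[HOCl] = 10^(pH − pKa) = 10^(7.36 − 7.53) = 0.6761; fraction as HOCl = 1/(1 + 0.6761) = 0.5966.
(a) Free chlorine required for 0.72 ppm HOCl: 0.72 / 0.5966 = 1.207 ppm.
(a) FC to add: 1.207 − 0.1 = 1.107 mg/L as Cl₂.
(a) Cl₂ equivalent: 1.107 mg/L × 188,114 L = 208.2 g.
(a) Product at 55.4% available Cl: 208.2 / 0.554 = 375.8 g.

(b) Volume: 1870 m³ = 1,870,000 L.
(b) Available chlorine delivered: 12,200 g × 0.889 = 10,850 g as Cl₂.
(b) Concentration rise: 10,850 g / 1,870,000 L = 5.8 mg/L = 5.80 ppm.
(b) Final FC: 2.1 + 5.80 = 7.90 ppm.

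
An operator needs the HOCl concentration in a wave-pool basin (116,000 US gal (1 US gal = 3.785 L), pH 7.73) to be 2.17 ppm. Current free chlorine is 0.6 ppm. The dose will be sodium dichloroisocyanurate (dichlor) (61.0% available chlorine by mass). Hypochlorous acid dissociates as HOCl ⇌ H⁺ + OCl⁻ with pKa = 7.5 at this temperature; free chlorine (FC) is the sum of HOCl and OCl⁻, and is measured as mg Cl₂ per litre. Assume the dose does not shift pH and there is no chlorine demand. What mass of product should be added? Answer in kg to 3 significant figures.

3.78 kg

Volume: 116,000 US gal × 3.785 L/gal = 439,060 L.
[OCl⁻]/[HOCl] = 10^(pH − pKa) = 10^(7.73 − 7.5) = 1.698; fraction as HOCl = 1/(1 + 1.698) = 0.3706.
Free chlorine required for 2.17 ppm HOCl: 2.17 / 0.3706 = 5.855 ppm.
FC to add: 5.855 − 0.6 = 5.255 mg/L as Cl₂.
Cl₂ equivalent: 5.255 mg/L × 439,060 L = 2307 g.
Product at 61.0% available Cl: 2307 / 0.61 = 3783 g.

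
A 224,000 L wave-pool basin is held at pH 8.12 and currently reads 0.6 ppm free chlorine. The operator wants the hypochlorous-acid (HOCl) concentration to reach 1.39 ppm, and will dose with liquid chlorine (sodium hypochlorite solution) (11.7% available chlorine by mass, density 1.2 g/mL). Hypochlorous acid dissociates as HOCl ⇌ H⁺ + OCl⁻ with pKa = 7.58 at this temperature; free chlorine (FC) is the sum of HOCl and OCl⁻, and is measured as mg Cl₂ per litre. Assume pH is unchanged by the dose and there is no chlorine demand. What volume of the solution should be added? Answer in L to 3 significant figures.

8.95 L

[OCl⁻]/[HOCl] = 10^(pH − pKa) = 10^(8.12 − 7.58) = 3.467; fraction as HOCl = 1/(1 + 3.467) = 0.2238.
Free chlorine required for 1.39 ppm HOCl: 1.39 / 0.2238 = 6.21 ppm.
FC to add: 6.21 − 0.6 = 5.61 mg/L as Cl₂.
Cl₂ equivalent: 5.61 mg/L × 224,000 L = 1257 g.
Product at 11.7% available Cl: 1257 / 0.117 = 10,740 g.
Volume: 10,740 g ÷ 1.2 g/mL = 8950 mL.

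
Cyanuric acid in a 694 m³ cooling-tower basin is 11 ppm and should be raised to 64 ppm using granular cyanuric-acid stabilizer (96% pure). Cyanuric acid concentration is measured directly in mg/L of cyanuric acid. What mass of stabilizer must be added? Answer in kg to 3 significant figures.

Volume: 694 m³ = 694,000 L.
CYA to add: (64 − 11) = 53 mg/L × 694,000 L = 36,780 g cyanuric acid.
At 96% purity: 36,780 / 0.96 = 38,310 g product.

38.3 kg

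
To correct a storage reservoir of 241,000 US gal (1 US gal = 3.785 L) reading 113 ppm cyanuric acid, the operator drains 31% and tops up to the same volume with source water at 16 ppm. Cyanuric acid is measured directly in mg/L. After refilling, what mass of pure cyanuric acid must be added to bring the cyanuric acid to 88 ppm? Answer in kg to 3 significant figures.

4.62 kg

Volume: 241,000 US gal × 3.785 L/gal = 912,185 L.
After draining 31% and refilling: 113 × 0.69 + 16 × 0.31 = 82.93 ppm.
Deficit to target: 88 − 82.93 = 5.07 mg/L.
Mass: 5.07 mg/L × 912,185 L = 4625 g cyanuric acid.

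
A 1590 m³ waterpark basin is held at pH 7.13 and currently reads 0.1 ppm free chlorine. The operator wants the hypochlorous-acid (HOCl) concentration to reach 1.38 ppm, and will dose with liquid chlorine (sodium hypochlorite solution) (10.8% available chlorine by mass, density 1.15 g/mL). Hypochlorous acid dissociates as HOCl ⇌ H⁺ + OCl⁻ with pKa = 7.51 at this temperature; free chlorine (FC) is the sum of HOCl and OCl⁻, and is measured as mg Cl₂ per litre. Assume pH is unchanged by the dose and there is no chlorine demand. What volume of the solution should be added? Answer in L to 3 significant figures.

Volume: 1590 m³ = 1,590,000 L.
[OCl⁻]/[HOCl] = 10^(pH − pKa) = 10^(7.13 − 7.51) = 0.4169; fraction as HOCl = 1/(1 + 0.4169) = 0.7058.
Free chlorine required for 1.38 ppm HOCl: 1.38 / 0.7058 = 1.955 ppm.
FC to add: 1.955 − 0.1 = 1.855 mg/L as Cl₂.
Cl₂ equivalent: 1.855 mg/L × 1,590,000 L = 2950 g.
Product at 10.8% available Cl: 2950 / 0.108 = 27,310 g.
Volume: 27,310 g ÷ 1.15 g/mL = 23,750 mL.

23.8 L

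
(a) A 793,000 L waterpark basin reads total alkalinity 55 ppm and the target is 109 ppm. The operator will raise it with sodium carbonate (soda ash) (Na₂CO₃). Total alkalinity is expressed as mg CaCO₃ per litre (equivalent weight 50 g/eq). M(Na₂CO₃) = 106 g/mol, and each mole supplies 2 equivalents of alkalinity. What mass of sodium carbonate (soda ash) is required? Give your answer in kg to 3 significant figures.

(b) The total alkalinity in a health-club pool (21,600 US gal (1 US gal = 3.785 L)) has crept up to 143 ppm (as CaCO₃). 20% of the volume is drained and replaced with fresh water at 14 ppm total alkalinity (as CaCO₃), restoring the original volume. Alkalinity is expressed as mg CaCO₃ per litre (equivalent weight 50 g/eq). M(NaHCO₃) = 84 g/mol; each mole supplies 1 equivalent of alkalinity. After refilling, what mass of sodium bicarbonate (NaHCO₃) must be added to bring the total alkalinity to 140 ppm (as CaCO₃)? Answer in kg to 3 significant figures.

(a) Alkalinity to add: (109 − 55) = 54 mg/L as CaCO₃ × 793,000 L = 42,820 g as CaCO₃.
(a) Equivalents: 42,820 g ÷ 50 g/eq = 856.4 eq.
(a) Each mole of Na₂CO₃ supplies 2 eq, so 856.4 / 2 = 428.2 mol.
(a) Mass: 428.2 mol × 106 g/mol = 45,390 g.

(b) Volume: 21,600 US gal × 3.785 L/gal = 81,756 L.
(b) After draining 20% and refilling: 143 × 0.80 + 14 × 0.20 = 117.2 ppm.
(b) Deficit to target: 140 − 117.2 = 22.8 mg/L.
(b) As CaCO₃: 22.8 mg/L × 81,756 L = 1864 g; ÷ 50 g/eq ÷ 1 = 37.28 mol NaHCO₃.
(b) Mass: 37.28 × 84 = 3132 g.

(a) 45.4 kg; (b) 3.13 kg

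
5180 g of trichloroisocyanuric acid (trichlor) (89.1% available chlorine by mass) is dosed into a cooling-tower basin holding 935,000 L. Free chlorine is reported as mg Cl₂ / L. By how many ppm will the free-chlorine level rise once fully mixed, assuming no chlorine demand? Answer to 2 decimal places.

4.94 ppm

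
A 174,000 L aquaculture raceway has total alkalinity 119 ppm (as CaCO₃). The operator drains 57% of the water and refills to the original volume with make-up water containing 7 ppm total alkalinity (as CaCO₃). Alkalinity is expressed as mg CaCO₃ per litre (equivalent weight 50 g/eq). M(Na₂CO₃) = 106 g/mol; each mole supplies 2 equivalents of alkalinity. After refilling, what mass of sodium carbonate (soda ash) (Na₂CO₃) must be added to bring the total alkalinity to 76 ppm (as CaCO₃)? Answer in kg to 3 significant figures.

3.84 kg

After draining 57% and refilling: 119 × 0.43 + 7 × 0.57 = 55.16 ppm.
Deficit to target: 76 − 55.16 = 20.84 mg/L.
As CaCO₃: 20.84 mg/L × 174,000 L = 3626 g; ÷ 50 g/eq ÷ 2 = 36.26 mol Na₂CO₃.
Mass: 36.26 × 106 = 3844 g.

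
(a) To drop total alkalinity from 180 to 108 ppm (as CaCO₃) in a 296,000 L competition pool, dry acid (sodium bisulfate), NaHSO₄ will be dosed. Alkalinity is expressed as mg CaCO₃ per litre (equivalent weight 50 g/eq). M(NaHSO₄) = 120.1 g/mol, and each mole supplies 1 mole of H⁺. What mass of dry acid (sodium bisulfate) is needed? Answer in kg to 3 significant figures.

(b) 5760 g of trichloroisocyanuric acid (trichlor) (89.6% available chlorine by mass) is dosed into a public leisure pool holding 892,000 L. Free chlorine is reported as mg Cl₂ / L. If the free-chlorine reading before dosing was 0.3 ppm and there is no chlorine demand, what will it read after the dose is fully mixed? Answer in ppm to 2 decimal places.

(a) Alkalinity to neutralize: (180 − 108) = 72 mg/L as CaCO₃ × 296,000 L = 21,310 g as CaCO₃.
(a) Equivalents of H⁺ required: 21,310 ÷ 50 g/eq = 426.2 eq = 426.2 mol NaHSO₄.
(a) Mass of NaHSO₄: 426.2 × 120.1 = 51,190 g.

(b) Available chlorine delivered: 5760 g × 0.896 = 5161 g as Cl₂.
(b) Concentration rise: 5161 g / 892,000 L = 5.786 mg/L = 5.79 ppm.
(b) Final FC: 0.3 + 5.79 = 6.09 ppm.

(a) 51.2 kg; (b) 6.09 ppm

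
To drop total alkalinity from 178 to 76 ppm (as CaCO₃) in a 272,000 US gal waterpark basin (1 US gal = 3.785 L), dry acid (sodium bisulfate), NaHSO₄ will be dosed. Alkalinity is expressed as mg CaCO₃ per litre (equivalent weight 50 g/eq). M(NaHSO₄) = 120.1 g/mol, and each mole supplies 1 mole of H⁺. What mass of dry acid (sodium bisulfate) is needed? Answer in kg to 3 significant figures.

252 kg

Volume: 272,000 US gal × 3.785 L/gal = 1,029,520 L.
Alkalinity to neutralize: (178 − 76) = 102 mg/L as CaCO₃ × 1,029,520 L = 105,000 g as CaCO₃.
Equivalents of H⁺ required: 105,000 ÷ 50 g/eq = 2100 eq = 2100 mol NaHSO₄.
Mass of NaHSO₄: 2100 × 120.1 = 252,200 g.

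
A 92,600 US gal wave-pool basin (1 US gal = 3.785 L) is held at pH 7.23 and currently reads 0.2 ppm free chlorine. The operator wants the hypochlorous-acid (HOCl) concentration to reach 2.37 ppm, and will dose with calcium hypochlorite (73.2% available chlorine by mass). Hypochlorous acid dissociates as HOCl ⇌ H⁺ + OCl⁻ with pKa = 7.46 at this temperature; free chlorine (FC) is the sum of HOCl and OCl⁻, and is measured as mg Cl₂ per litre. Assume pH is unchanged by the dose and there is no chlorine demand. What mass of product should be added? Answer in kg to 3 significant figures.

Volume: 92,600 US gal × 3.785 L/gal = 350,491 L.
[OCl⁻]/[HOCl] = 10^(pH − pKa) = 10^(7.23 − 7.46) = 0.5888; fraction as HOCl = 1/(1 + 0.5888) = 0.6294.
Free chlorine required for 2.37 ppm HOCl: 2.37 / 0.6294 = 3.766 ppm.
FC to add: 3.766 − 0.2 = 3.566 mg/L as Cl₂.
Cl₂ equivalent: 3.566 mg/L × 350,491 L = 1250 g.
Product at 73.2% available Cl: 1250 / 0.732 = 1707 g.

1.71 kg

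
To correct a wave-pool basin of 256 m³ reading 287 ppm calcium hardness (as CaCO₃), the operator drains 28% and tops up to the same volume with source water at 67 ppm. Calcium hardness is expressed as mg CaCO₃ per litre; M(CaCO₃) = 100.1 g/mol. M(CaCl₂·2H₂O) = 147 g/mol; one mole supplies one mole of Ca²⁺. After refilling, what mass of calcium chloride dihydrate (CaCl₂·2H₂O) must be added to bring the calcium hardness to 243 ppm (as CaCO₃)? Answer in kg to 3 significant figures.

6.62 kg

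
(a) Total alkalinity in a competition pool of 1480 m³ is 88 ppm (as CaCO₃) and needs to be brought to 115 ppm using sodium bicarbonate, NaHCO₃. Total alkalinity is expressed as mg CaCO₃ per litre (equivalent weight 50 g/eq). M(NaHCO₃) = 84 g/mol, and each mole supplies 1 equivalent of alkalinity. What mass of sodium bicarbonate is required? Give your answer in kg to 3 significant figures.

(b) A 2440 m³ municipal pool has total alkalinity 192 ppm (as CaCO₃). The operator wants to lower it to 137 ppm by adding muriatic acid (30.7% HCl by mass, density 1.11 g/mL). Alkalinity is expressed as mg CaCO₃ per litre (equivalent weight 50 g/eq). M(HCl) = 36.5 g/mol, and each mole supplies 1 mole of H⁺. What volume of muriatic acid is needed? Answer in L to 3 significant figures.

(a) 67.1 kg; (b) 287 L

(a) Volume: 1480 m³ = 1,480,000 L.
(a) Alkalinity to add: (115 − 88) = 27 mg/L as CaCO₃ × 1,480,000 L = 39,960 g as CaCO₃.
(a) Equivalents: 39,960 g ÷ 50 g/eq = 799.2 eq.
(a) NaHCO₃ supplies 1 eq per mole → 799.2 mol.
(a) Mass: 799.2 mol × 84 g/mol = 67,130 g.

(b) Volume: 2440 m³ = 2,440,000 L.
(b) Alkalinity to neutralize: (192 − 137) = 55 mg/L as CaCO₃ × 2,440,000 L = 134,200 g as CaCO₃.
(b) Equivalents of H⁺ required: 134,200 ÷ 50 g/eq = 2684 eq = 2684 mol HCl.
(b) Mass of HCl: 2684 × 36.5 = 97,970 g.
(b) Mass of 30.7% solution: 97,970 / 0.307 = 319,100 g.
(b) Volume: 319,100 g ÷ 1.11 g/mL = 287,500 mL.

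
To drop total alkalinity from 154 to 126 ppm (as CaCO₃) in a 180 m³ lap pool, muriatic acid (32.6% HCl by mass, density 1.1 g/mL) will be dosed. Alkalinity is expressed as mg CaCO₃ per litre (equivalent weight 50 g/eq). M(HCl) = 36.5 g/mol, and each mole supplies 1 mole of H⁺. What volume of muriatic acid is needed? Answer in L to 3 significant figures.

10.3 L

Volume: 180 m³ = 180,000 L.
Alkalinity to neutralize: (154 − 126) = 28 mg/L as CaCO₃ × 180,000 L = 5040 g as CaCO₃.
Equivalents of H⁺ required: 5040 ÷ 50 g/eq = 100.8 eq = 100.8 mol HCl.
Mass of HCl: 100.8 × 36.5 = 3679 g.
Mass of 32.6% solution: 3679 / 0.326 = 11,290 g.
Volume: 11,290 g ÷ 1.1 g/mL = 10,260 mL.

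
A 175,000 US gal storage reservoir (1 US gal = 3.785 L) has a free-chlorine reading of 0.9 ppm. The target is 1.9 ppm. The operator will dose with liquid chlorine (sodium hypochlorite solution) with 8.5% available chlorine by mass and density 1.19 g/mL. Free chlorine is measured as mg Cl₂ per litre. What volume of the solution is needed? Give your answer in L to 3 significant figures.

Volume: 175,000 US gal × 3.785 L/gal = 662,375 L.
Chlorine deficit: 1.9 − 0.9 = 1 ppm = 1 mg/L as Cl₂.
Cl₂ equivalent needed: 1 mg/L × 662,375 L = 662,400 mg = 662.4 g.
Product at 8.5% available chlorine: 662.4 / 0.085 = 7793 g.
Volume at density 1.19 g/mL: 7793 g ÷ 1.19 g/mL = 6548 mL.

6.55 L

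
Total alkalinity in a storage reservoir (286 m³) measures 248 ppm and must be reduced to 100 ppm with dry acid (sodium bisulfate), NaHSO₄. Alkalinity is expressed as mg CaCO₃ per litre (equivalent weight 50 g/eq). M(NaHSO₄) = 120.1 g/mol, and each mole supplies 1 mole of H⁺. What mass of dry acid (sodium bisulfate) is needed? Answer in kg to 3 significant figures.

Volume: 286 m³ = 286,000 L.
Alkalinity to neutralize: (248 − 100) = 148 mg/L as CaCO₃ × 286,000 L = 42,330 g as CaCO₃.
Equivalents of H⁺ required: 42,330 ÷ 50 g/eq = 846.6 eq = 846.6 mol NaHSO₄.
Mass of NaHSO₄: 846.6 × 120.1 = 101,700 g.

102 kg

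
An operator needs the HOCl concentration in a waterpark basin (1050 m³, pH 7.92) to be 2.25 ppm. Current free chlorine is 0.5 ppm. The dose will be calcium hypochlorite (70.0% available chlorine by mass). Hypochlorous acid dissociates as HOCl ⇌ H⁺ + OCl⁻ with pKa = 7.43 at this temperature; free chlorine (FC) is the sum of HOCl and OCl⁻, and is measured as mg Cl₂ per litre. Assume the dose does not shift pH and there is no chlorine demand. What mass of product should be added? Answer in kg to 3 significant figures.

13.1 kg

Volume: 1050 m³ = 1,050,000 L.
[OCl⁻]/[HOCl] = 10^(pH − pKa) = 10^(7.92 − 7.43) = 3.09; fraction as HOCl = 1/(1 + 3.09) = 0.2445.
Free chlorine required for 2.25 ppm HOCl: 2.25 / 0.2445 = 9.203 ppm.
FC to add: 9.203 − 0.5 = 8.703 mg/L as Cl₂.
Cl₂ equivalent: 8.703 mg/L × 1,050,000 L = 9138 g.
Product at 70.0% available Cl: 9138 / 0.7 = 13,050 g.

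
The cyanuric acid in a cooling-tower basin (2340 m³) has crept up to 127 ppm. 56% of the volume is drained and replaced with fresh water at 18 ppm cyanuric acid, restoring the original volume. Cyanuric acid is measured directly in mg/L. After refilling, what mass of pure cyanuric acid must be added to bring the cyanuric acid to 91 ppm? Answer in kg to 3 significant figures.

Volume: 2340 m³ = 2,340,000 L.
After draining 56% and refilling: 127 × 0.44 + 18 × 0.56 = 65.96 ppm.
Deficit to target: 91 − 65.96 = 25.04 mg/L.
Mass: 25.04 mg/L × 2,340,000 L = 58,590 g cyanuric acid.

58.6 kg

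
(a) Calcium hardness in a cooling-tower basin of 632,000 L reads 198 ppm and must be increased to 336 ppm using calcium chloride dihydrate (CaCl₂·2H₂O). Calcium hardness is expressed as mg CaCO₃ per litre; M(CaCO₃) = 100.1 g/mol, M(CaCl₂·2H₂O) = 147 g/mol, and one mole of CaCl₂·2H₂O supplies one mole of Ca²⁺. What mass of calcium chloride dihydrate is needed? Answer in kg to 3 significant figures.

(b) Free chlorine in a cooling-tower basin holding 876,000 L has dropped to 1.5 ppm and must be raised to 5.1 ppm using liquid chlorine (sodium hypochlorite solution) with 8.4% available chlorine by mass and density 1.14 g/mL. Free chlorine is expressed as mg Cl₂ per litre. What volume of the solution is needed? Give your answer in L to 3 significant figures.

(a) Hardness to add: (336 − 198) = 138 mg/L as CaCO₃ × 632,000 L = 87,220 g as CaCO₃.
(a) Moles of Ca²⁺ (1 mol Ca²⁺ ≡ 1 mol CaCO₃): 87,220 / 100.1 g/mol = 871.3 mol.
(a) Mass of CaCl₂·2H₂O: 871.3 × 147 = 128,100 g.

(b) Chlorine deficit: 5.1 − 1.5 = 3.6 ppm = 3.6 mg/L as Cl₂.
(b) Cl₂ equivalent needed: 3.6 mg/L × 876,000 L = 3,154,000 mg = 3154 g.
(b) Product at 8.4% available chlorine: 3154 / 0.084 = 37,540 g.
(b) Volume at density 1.14 g/mL: 37,540 g ÷ 1.14 g/mL = 32,930 mL.

(a) 128 kg; (b) 32.9 L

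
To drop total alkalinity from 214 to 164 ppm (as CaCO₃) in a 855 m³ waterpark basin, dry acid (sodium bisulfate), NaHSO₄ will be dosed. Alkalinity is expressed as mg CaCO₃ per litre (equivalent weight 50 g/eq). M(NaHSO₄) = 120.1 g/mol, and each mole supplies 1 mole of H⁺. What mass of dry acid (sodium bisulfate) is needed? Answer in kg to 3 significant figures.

103 kg

Volume: 855 m³ = 855,000 L.
Alkalinity to neutralize: (214 − 164) = 50 mg/L as CaCO₃ × 855,000 L = 42,750 g as CaCO₃.
Equivalents of H⁺ required: 42,750 ÷ 50 g/eq = 855 eq = 855 mol NaHSO₄.
Mass of NaHSO₄: 855 × 120.1 = 102,700 g.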